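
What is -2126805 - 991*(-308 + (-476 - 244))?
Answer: -1108057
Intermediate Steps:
-2126805 - 991*(-308 + (-476 - 244)) = -2126805 - 991*(-308 - 720) = -2126805 - 991*(-1028) = -2126805 + 1018748 = -1108057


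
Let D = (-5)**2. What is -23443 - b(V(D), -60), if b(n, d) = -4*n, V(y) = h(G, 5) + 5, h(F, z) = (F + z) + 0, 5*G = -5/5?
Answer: -117019/5 ≈ -23404.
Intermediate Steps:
D = 25
G = -1/5 (G = (-5/5)/5 = (-5*1/5)/5 = (1/5)*(-1) = -1/5 ≈ -0.20000)
h(F, z) = F + z
V(y) = 49/5 (V(y) = (-1/5 + 5) + 5 = 24/5 + 5 = 49/5)
-23443 - b(V(D), -60) = -23443 - (-4)*49/5 = -23443 - 1*(-196/5) = -23443 + 196/5 = -117019/5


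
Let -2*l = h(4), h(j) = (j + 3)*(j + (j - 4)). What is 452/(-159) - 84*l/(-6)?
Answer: -31616/159 ≈ -198.84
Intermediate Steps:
h(j) = (-4 + 2*j)*(3 + j) (h(j) = (3 + j)*(j + (-4 + j)) = (3 + j)*(-4 + 2*j) = (-4 + 2*j)*(3 + j))
l = -14 (l = -(-12 + 2*4 + 2*4²)/2 = -(-12 + 8 + 2*16)/2 = -(-12 + 8 + 32)/2 = -½*28 = -14)
452/(-159) - 84*l/(-6) = 452/(-159) - 84*(-14)/(-6) = 452*(-1/159) + 1176*(-⅙) = -452/159 - 196 = -31616/159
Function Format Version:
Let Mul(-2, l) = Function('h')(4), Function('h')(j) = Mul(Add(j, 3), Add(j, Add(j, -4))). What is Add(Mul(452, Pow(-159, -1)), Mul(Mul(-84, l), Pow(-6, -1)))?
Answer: Rational(-31616, 159) ≈ -198.84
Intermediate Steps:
Function('h')(j) = Mul(Add(-4, Mul(2, j)), Add(3, j)) (Function('h')(j) = Mul(Add(3, j), Add(j, Add(-4, j))) = Mul(Add(3, j), Add(-4, Mul(2, j))) = Mul(Add(-4, Mul(2, j)), Add(3, j)))
l = -14 (l = Mul(Rational(-1, 2), Add(-12, Mul(2, 4), Mul(2, Pow(4, 2)))) = Mul(Rational(-1, 2), Add(-12, 8, Mul(2, 16))) = Mul(Rational(-1, 2), Add(-12, 8, 32)) = Mul(Rational(-1, 2), 28) = -14)
Add(Mul(452, Pow(-159, -1)), Mul(Mul(-84, l), Pow(-6, -1))) = Add(Mul(452, Pow(-159, -1)), Mul(Mul(-84, -14), Pow(-6, -1))) = Add(Mul(452, Rational(-1, 159)), Mul(1176, Rational(-1, 6))) = Add(Rational(-452, 159), -196) = Rational(-31616, 159)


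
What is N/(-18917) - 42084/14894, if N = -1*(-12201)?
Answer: -488912361/140874899 ≈ -3.4705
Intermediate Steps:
N = 12201
N/(-18917) - 42084/14894 = 12201/(-18917) - 42084/14894 = 12201*(-1/18917) - 42084*1/14894 = -12201/18917 - 21042/7447 = -488912361/140874899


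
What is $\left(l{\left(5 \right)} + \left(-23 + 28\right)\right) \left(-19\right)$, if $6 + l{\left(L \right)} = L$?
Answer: $-76$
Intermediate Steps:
$l{\left(L \right)} = -6 + L$
$\left(l{\left(5 \right)} + \left(-23 + 28\right)\right) \left(-19\right) = \left(\left(-6 + 5\right) + \left(-23 + 28\right)\right) \left(-19\right) = \left(-1 + 5\right) \left(-19\right) = 4 \left(-19\right) = -76$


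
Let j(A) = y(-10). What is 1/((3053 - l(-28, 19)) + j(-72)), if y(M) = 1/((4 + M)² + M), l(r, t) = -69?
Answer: 26/81173 ≈ 0.00032030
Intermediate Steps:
y(M) = 1/(M + (4 + M)²)
j(A) = 1/26 (j(A) = 1/(-10 + (4 - 10)²) = 1/(-10 + (-6)²) = 1/(-10 + 36) = 1/26)
1/((3053 - l(-28, 19)) + j(-72)) = 1/((3053 - 1*(-69)) + 1/26) = 1/((3053 + 69) + 1/26) = 1/(3122 + 1/26) = 1/(81173/26) = 26/81173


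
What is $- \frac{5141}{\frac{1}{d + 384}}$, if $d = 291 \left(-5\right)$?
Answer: $5506011$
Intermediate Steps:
$d = -1455$
$- \frac{5141}{\frac{1}{d + 384}} = - \frac{5141}{\frac{1}{-1455 + 384}} = - \frac{5141}{\frac{1}{-1071}} = - \frac{5141}{- \frac{1}{1071}} = \left(-5141\right) \left(-1071\right) = 5506011$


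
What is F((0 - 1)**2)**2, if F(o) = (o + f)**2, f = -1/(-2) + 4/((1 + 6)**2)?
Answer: 577200625/92236816 ≈ 6.2578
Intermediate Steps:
f = 57/98 (f = -1*(-1/2) + 4/(7**2) = 1/2 + 4/49 = 57/98 ≈ 0.58163)
F(o) = (57/98 + o)**2 (F(o) = (o + 57/98)**2 = (57/98 + o)**2)
F((0 - 1)**2)**2 = ((57 + 98*(0 - 1)**2)**2/9604)**2 = ((57 + 98*(-1)**2)**2/9604)**2 = ((57 + 98*1)**2/9604)**2 = ((57 + 98)**2/9604)**2 = ((1/9604)*155**2)**2 = ((1/9604)*24025)**2 = (24025/9604)**2 = 577200625/92236816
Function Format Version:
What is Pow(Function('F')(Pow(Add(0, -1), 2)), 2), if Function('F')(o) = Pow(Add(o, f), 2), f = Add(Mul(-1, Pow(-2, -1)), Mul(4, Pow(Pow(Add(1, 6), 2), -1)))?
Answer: Rational(577200625, 92236816) ≈ 6.2578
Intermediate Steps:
f = Rational(57, 98) (f = Add(Mul(-1, Rational(-1, 2)), Mul(4, Pow(Pow(7, 2), -1))) = Add(Rational(1, 2), Mul(4, Pow(49, -1))) = Add(Rational(1, 2), Mul(4, Rational(1, 49))) = Add(Rational(1, 2), Rational(4, 49)) = Rational(57, 98) ≈ 0.58163)
Function('F')(o) = Pow(Add(Rational(57, 98), o), 2) (Function('F')(o) = Pow(Add(o, Rational(57, 98)), 2) = Pow(Add(Rational(57, 98), o), 2))
Pow(Function('F')(Pow(Add(0, -1), 2)), 2) = Pow(Mul(Rational(1, 9604), Pow(Add(57, Mul(98, Pow(Add(0, -1), 2))), 2)), 2) = Pow(Mul(Rational(1, 9604), Pow(Add(57, Mul(98, Pow(-1, 2))), 2)), 2) = Pow(Mul(Rational(1, 9604), Pow(Add(57, Mul(98, 1)), 2)), 2) = Pow(Mul(Rational(1, 9604), Pow(Add(57, 98), 2)), 2) = Pow(Mul(Rational(1, 9604), Pow(155, 2)), 2) = Pow(Mul(Rational(1, 9604), 24025), 2) = Pow(Rational(24025, 9604), 2) = Rational(577200625, 92236816)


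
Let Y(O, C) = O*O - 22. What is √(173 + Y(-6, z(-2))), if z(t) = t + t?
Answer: √187 ≈ 13.675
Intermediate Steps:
z(t) = 2*t
Y(O, C) = -22 + O² (Y(O, C) = O² - 22 = -22 + O²)
√(173 + Y(-6, z(-2))) = √(173 + (-22 + (-6)²)) = √(173 + (-22 + 36)) = √(173 + 14) = √187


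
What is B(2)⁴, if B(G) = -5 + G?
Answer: 81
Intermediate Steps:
B(2)⁴ = (-5 + 2)⁴ = (-3)⁴ = 81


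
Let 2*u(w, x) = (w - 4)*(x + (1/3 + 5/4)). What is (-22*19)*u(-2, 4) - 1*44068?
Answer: -74133/2 ≈ -37067.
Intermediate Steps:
u(w, x) = (-4 + w)*(19/12 + x)/2 (u(w, x) = ((w - 4)*(x + (1/3 + 5/4)))/2 = ((-4 + w)*(x + (1*(⅓) + 5*(¼))))/2 = ((-4 + w)*(x + (⅓ + 5/4)))/2 = ((-4 + w)*(x + 19/12))/2 = ((-4 + w)*(19/12 + x))/2 = (-4 + w)*(19/12 + x)/2)
(-22*19)*u(-2, 4) - 1*44068 = (-22*19)*(-19/6 - 2*4 + (19/24)*(-2) + (½)*(-2)*4) - 1*44068 = -418*(-19/6 - 8 - 19/12 - 4) - 44068 = -418*(-67/4) - 44068 = 14003/2 - 44068 = -74133/2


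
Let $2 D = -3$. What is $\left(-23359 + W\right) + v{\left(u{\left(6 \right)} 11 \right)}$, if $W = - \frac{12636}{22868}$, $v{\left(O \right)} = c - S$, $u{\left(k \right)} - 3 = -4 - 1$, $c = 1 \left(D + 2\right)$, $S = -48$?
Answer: $- \frac{266538575}{11434} \approx -23311.0$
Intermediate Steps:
$D = - \frac{3}{2}$ ($D = \frac{1}{2} \left(-3\right) = - \frac{3}{2} \approx -1.5$)
$c = \frac{1}{2}$ ($c = 1 \left(- \frac{3}{2} + 2\right) = 1 \cdot \frac{1}{2} = \frac{1}{2} \approx 0.5$)
$u{\left(k \right)} = -2$ ($u{\left(k \right)} = 3 - 5 = -2$)
$v{\left(O \right)} = \frac{97}{2}$ ($v{\left(O \right)} = \frac{1}{2} - -48 = \frac{1}{2} + 48 = \frac{97}{2}$)
$W = - \frac{3159}{5717}$ ($W = \left(-12636\right) \frac{1}{22868} = - \frac{3159}{5717} \approx -0.55256$)
$\left(-23359 + W\right) + v{\left(u{\left(6 \right)} 11 \right)} = \left(-23359 - \frac{3159}{5717}\right) + \frac{97}{2} = - \frac{133546562}{5717} + \frac{97}{2} = - \frac{266538575}{11434}$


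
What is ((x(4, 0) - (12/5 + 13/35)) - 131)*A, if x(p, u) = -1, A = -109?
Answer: 514153/35 ≈ 14690.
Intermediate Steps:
((x(4, 0) - (12/5 + 13/35)) - 131)*A = ((-1 - (12/5 + 13/35)) - 131)*(-109) = ((-1 - 1*97/35) - 131)*(-109) = ((-1 - 97/35) - 131)*(-109) = (-132/35 - 131)*(-109) = -4717/35*(-109) = 514153/35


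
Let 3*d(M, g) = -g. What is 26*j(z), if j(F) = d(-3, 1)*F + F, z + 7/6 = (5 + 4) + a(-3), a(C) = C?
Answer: 754/9 ≈ 83.778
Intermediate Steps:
d(M, g) = -g/3 (d(M, g) = (-g)/3 = -g/3)
z = 29/6 (z = -7/6 + ((5 + 4) - 3) = -7/6 + (9 - 3) = -7/6 + 6 = 29/6 ≈ 4.8333)
j(F) = 2*F/3 (j(F) = (-⅓*1)*F + F = -F/3 + F = 2*F/3)
26*j(z) = 26*((⅔)*(29/6)) = 26*(29/9) = 754/9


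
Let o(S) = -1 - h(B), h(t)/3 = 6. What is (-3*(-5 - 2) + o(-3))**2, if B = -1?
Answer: 4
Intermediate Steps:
h(t) = 18 (h(t) = 3*6 = 18)
o(S) = -19 (o(S) = -1 - 1*18 = -1 - 18 = -19)
(-3*(-5 - 2) + o(-3))**2 = (-3*(-5 - 2) - 19)**2 = (-3*(-7) - 19)**2 = (21 - 19)**2 = 2**2 = 4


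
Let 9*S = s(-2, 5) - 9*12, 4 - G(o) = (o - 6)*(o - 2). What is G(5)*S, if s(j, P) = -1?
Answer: -763/9 ≈ -84.778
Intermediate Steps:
G(o) = 4 - (-6 + o)*(-2 + o) (G(o) = 4 - (o - 6)*(o - 2) = 4 - (-6 + o)*(-2 + o))
S = -109/9 (S = (-1 - 9*12)/9 = (-1 - 108)/9 = (⅑)*(-109) = -109/9 ≈ -12.111)
G(5)*S = (-8 - 1*5² + 8*5)*(-109/9) = (-8 - 1*25 + 40)*(-109/9) = (-8 - 25 + 40)*(-109/9) = 7*(-109/9) = -763/9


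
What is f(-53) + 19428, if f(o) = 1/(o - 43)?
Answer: 1865087/96 ≈ 19428.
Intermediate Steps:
f(o) = 1/(-43 + o)
f(-53) + 19428 = 1/(-43 - 53) + 19428 = 1/(-96) + 19428 = -1/96 + 19428 = 1865087/96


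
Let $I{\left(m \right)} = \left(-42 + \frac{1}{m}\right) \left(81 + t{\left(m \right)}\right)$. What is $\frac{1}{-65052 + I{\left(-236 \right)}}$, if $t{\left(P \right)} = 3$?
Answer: $- \frac{59}{4046241} \approx -1.4581 \cdot 10^{-5}$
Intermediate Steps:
$I{\left(m \right)} = -3528 + \frac{84}{m}$ ($I{\left(m \right)} = \left(-42 + \frac{1}{m}\right) \left(81 + 3\right) = \left(-42 + \frac{1}{m}\right) 84 = -3528 + \frac{84}{m}$)
$\frac{1}{-65052 + I{\left(-236 \right)}} = \frac{1}{-65052 - \left(3528 - \frac{84}{-236}\right)} = \frac{1}{-65052 + \left(-3528 + 84 \left(- \frac{1}{236}\right)\right)} = \frac{1}{-65052 - \frac{208173}{59}} = \frac{1}{- \frac{4046241}{59}} = - \frac{59}{4046241}$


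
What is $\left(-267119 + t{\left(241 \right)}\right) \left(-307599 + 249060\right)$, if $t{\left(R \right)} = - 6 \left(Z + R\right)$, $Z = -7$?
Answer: $15719067897$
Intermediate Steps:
$t{\left(R \right)} = 42 - 6 R$ ($t{\left(R \right)} = - 6 \left(-7 + R\right) = 42 - 6 R$)
$\left(-267119 + t{\left(241 \right)}\right) \left(-307599 + 249060\right) = \left(-267119 + \left(42 - 1446\right)\right) \left(-307599 + 249060\right) = \left(-267119 + \left(42 - 1446\right)\right) \left(-58539\right) = \left(-267119 - 1404\right) \left(-58539\right) = \left(-268523\right) \left(-58539\right) = 15719067897$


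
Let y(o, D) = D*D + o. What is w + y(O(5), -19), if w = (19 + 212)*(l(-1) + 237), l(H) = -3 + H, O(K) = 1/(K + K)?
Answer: 541841/10 ≈ 54184.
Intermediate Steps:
O(K) = 1/(2*K)
y(o, D) = o + D² (y(o, D) = D² + o = o + D²)
w = 53823 (w = (19 + 212)*((-3 - 1) + 237) = 231*(-4 + 237) = 231*233 = 53823)
w + y(O(5), -19) = 53823 + ((½)/5 + (-19)²) = 53823 + ((½)*(⅕) + 361) = 53823 + (⅒ + 361) = 53823 + 3611/10 = 541841/10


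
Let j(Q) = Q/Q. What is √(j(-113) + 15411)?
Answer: 2*√3853 ≈ 124.15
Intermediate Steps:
j(Q) = 1
√(j(-113) + 15411) = √(1 + 15411) = √15412 = 2*√3853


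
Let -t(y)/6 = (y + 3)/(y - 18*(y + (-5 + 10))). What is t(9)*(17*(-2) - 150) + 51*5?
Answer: 5413/27 ≈ 200.48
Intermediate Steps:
t(y) = -6*(3 + y)/(-90 - 17*y) (t(y) = -6*(y + 3)/(y - 18*(y + (-5 + 10))) = -6*(3 + y)/(y - 18*(y + 5)) = -6*(3 + y)/(y - 18*(5 + y)) = -6*(3 + y)/(y + (-90 - 18*y)) = -6*(3 + y)/(-90 - 17*y))
t(9)*(17*(-2) - 150) + 51*5 = (6*(3 + 9)/(90 + 17*9))*(17*(-2) - 150) + 51*5 = (6*12/(90 + 153))*(-34 - 150) + 255 = (6*12/243)*(-184) + 255 = (6*(1/243)*12)*(-184) + 255 = (8/27)*(-184) + 255 = -1472/27 + 255 = 5413/27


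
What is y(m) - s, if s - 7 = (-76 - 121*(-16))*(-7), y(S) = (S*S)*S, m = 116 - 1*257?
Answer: -2790208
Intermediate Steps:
m = -141 (m = 116 - 257 = -141)
y(S) = S**3 (y(S) = S**2*S = S**3)
s = -13013 (s = 7 + (-76 - 121*(-16))*(-7) = 7 + (-76 + 1936)*(-7) = 7 + 1860*(-7) = 7 - 13020 = -13013)
y(m) - s = (-141)**3 - 1*(-13013) = -2803221 + 13013 = -2790208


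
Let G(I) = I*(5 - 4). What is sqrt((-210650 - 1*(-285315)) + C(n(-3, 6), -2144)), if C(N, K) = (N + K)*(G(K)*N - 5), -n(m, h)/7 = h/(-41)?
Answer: sqrt(8055320951)/41 ≈ 2189.1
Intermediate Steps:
G(I) = I (G(I) = I*1 = I)
n(m, h) = 7*h/41 (n(m, h) = -7*h/(-41) = -7*h*(-1)/41 = -(-7)*h/41 = 7*h/41)
C(N, K) = (-5 + K*N)*(K + N) (C(N, K) = (N + K)*(K*N - 5) = (K + N)*(-5 + K*N) = (-5 + K*N)*(K + N))
sqrt((-210650 - 1*(-285315)) + C(n(-3, 6), -2144)) = sqrt((-210650 - 1*(-285315)) + (-5*(-2144) - 35*6/41 - 2144*((7/41)*6)**2 + ((7/41)*6)*(-2144)**2)) = sqrt((-210650 + 285315) + (10720 - 5*42/41 - 2144*(42/41)**2 + (42/41)*4596736)) = sqrt(74665 + (10720 - 210/41 - 2144*1764/1681 + 193062912/41)) = sqrt(74665 + (10720 - 210/41 - 3782016/1681 + 193062912/41)) = sqrt(74665 + 7929809086/1681) = sqrt(8055320951/1681) = sqrt(8055320951)/41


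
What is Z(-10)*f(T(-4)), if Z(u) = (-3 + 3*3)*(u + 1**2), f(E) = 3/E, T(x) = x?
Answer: 81/2 ≈ 40.500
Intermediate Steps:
Z(u) = 6 + 6*u (Z(u) = (-3 + 9)*(u + 1) = 6*(1 + u) = 6 + 6*u)
Z(-10)*f(T(-4)) = (6 + 6*(-10))*(3/(-4)) = (6 - 60)*(3*(-1/4)) = -54*(-3/4) = 81/2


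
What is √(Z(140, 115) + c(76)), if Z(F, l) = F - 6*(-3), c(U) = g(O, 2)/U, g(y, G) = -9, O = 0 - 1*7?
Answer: 13*√1349/38 ≈ 12.565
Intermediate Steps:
O = -7 (O = 0 - 7 = -7)
c(U) = -9/U
Z(F, l) = 18 + F (Z(F, l) = F + 18 = 18 + F)
√(Z(140, 115) + c(76)) = √((18 + 140) - 9/76) = √(158 - 9*1/76) = √(158 - 9/76) = √(11999/76) = 13*√1349/38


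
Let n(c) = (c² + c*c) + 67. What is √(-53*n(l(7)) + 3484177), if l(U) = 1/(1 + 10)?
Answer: 2*√105288910/11 ≈ 1865.6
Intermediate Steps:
l(U) = 1/11
n(c) = 67 + 2*c² (n(c) = (c² + c²) + 67 = 2*c² + 67 = 67 + 2*c²)
√(-53*n(l(7)) + 3484177) = √(-53*(67 + 2*(1/11)²) + 3484177) = √(-53*(67 + 2*(1/121)) + 3484177) = √(-53*(67 + 2/121) + 3484177) = √(-53*8109/121 + 3484177) = √(-429777/121 + 3484177) = √(421155640/121) = 2*√105288910/11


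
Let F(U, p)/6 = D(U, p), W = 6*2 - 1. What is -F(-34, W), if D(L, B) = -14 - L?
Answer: -120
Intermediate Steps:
W = 11 (W = 12 - 1 = 11)
F(U, p) = -84 - 6*U (F(U, p) = 6*(-14 - U) = -84 - 6*U)
-F(-34, W) = -(-84 - 6*(-34)) = -(-84 + 204) = -1*120 = -120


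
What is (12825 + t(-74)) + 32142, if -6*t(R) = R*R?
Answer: 132163/3 ≈ 44054.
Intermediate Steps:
t(R) = -R**2/6 (t(R) = -R*R/6 = -R**2/6)
(12825 + t(-74)) + 32142 = (12825 - 1/6*(-74)**2) + 32142 = (12825 - 1/6*5476) + 32142 = (12825 - 2738/3) + 32142 = 35737/3 + 32142 = 132163/3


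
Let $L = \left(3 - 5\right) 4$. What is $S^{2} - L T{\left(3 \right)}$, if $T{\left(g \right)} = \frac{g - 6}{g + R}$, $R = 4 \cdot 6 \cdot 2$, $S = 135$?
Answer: $\frac{309817}{17} \approx 18225.0$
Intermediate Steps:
$L = -8$ ($L = \left(-2\right) 4 = -8$)
$R = 48$ ($R = 24 \cdot 2 = 48$)
$T{\left(g \right)} = \frac{-6 + g}{48 + g}$ ($T{\left(g \right)} = \frac{g - 6}{g + 48} = \frac{-6 + g}{48 + g}$)
$S^{2} - L T{\left(3 \right)} = 135^{2} - - 8 \frac{-6 + 3}{48 + 3} = 18225 - - 8 \cdot \frac{1}{51} \left(-3\right) = 18225 - \left(-8\right) \left(- \frac{1}{17}\right) = 18225 - \frac{8}{17} = \frac{309817}{17}$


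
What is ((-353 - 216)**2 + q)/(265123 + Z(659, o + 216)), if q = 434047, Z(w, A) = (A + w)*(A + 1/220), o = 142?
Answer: 166717760/138426997 ≈ 1.2044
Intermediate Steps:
Z(w, A) = (1/220 + A)*(A + w) (Z(w, A) = (A + w)*(A + 1/220) = (A + w)*(1/220 + A) = (1/220 + A)*(A + w))
((-353 - 216)**2 + q)/(265123 + Z(659, o + 216)) = ((-353 - 216)**2 + 434047)/(265123 + ((142 + 216)**2 + (142 + 216)/220 + (1/220)*659 + (142 + 216)*659)) = ((-569)**2 + 434047)/(265123 + (358**2 + (1/220)*358 + 659/220 + 358*659)) = (323761 + 434047)/(265123 + (128164 + 179/110 + 659/220 + 235922)) = 757808/(265123 + 80099937/220) = 757808/(138426997/220) = 757808*(220/138426997) = 166717760/138426997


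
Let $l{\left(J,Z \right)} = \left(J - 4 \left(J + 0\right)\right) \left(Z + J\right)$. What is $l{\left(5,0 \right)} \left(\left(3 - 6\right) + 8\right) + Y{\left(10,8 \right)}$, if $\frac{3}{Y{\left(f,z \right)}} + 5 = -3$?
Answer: $- \frac{3003}{8} \approx -375.38$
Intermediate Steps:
$Y{\left(f,z \right)} = - \frac{3}{8}$ ($Y{\left(f,z \right)} = \frac{3}{-5 - 3} = \frac{3}{-8} = 3 \left(- \frac{1}{8}\right) = - \frac{3}{8}$)
$l{\left(J,Z \right)} = - 3 J \left(J + Z\right)$ ($l{\left(J,Z \right)} = \left(J - 4 J\right) \left(J + Z\right) = - 3 J \left(J + Z\right)$)
$l{\left(5,0 \right)} \left(\left(3 - 6\right) + 8\right) + Y{\left(10,8 \right)} = \left(-3\right) 5 \left(5 + 0\right) \left(\left(3 - 6\right) + 8\right) - \frac{3}{8} = \left(-3\right) 5 \cdot 5 \left(\left(3 - 6\right) + 8\right) - \frac{3}{8} = - 75 \left(-3 + 8\right) - \frac{3}{8} = \left(-75\right) 5 - \frac{3}{8} = -375 - \frac{3}{8} = - \frac{3003}{8}$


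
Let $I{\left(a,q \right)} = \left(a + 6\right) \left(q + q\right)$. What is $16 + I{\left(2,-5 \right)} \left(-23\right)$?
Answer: $1856$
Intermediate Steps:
$I{\left(a,q \right)} = 2 q \left(6 + a\right)$ ($I{\left(a,q \right)} = \left(6 + a\right) 2 q = 2 q \left(6 + a\right)$)
$16 + I{\left(2,-5 \right)} \left(-23\right) = 16 + 2 \left(-5\right) \left(6 + 2\right) \left(-23\right) = 16 + 2 \left(-5\right) 8 \left(-23\right) = 16 - -1840 = 16 + 1840 = 1856$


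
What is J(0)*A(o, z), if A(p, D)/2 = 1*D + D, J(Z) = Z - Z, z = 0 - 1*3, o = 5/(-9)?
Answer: 0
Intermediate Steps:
o = -5/9 (o = 5*(-1/9) = -5/9 ≈ -0.55556)
z = -3 (z = 0 - 3 = -3)
J(Z) = 0
A(p, D) = 4*D (A(p, D) = 2*(1*D + D) = 2*(D + D) = 2*(2*D) = 4*D)
J(0)*A(o, z) = 0*(4*(-3)) = 0*(-12) = 0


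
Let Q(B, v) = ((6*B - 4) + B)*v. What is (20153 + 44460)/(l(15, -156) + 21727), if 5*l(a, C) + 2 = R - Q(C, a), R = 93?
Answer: 323065/125166 ≈ 2.5811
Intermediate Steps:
Q(B, v) = v*(-4 + 7*B) (Q(B, v) = ((-4 + 6*B) + B)*v = (-4 + 7*B)*v = v*(-4 + 7*B))
l(a, C) = 91/5 - a*(-4 + 7*C)/5 (l(a, C) = -2/5 + (93 - a*(-4 + 7*C))/5 = -2/5 + (93/5 - a*(-4 + 7*C)/5) = 91/5 - a*(-4 + 7*C)/5)
(20153 + 44460)/(l(15, -156) + 21727) = (20153 + 44460)/((91/5 - 1/5*15*(-4 + 7*(-156))) + 21727) = 64613/((91/5 - 1/5*15*(-4 - 1092)) + 21727) = 64613/((91/5 - 1/5*15*(-1096)) + 21727) = 64613/((91/5 + 3288) + 21727) = 64613/(16531/5 + 21727) = 64613/(125166/5) = 64613*(5/125166) = 323065/125166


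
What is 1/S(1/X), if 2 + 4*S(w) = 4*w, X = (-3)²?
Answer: -18/7 ≈ -2.5714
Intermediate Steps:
X = 9
S(w) = -½ + w (S(w) = -½ + (4*w)/4 = -½ + w)
1/S(1/X) = 1/(-½ + 1/9) = 1/(-½ + ⅑) = 1/(-7/18) = -18/7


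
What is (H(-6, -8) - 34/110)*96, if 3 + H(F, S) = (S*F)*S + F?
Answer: -2076672/55 ≈ -37758.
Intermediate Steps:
H(F, S) = -3 + F + F*S² (H(F, S) = -3 + ((S*F)*S + F) = -3 + ((F*S)*S + F) = -3 + (F*S² + F) = -3 + (F + F*S²) = -3 + F + F*S²)
(H(-6, -8) - 34/110)*96 = ((-3 - 6 - 6*(-8)²) - 34/110)*96 = ((-3 - 6 - 6*64) - 34*1/110)*96 = ((-3 - 6 - 384) - 17/55)*96 = (-393 - 17/55)*96 = -21632/55*96 = -2076672/55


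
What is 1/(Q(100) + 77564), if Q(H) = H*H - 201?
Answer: 1/87363 ≈ 1.1446e-5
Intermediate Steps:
Q(H) = -201 + H² (Q(H) = H² - 201 = -201 + H²)
1/(Q(100) + 77564) = 1/((-201 + 100²) + 77564) = 1/((-201 + 10000) + 77564) = 1/(9799 + 77564) = 1/87363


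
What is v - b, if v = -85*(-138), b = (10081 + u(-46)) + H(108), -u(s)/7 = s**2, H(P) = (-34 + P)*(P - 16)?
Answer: 9653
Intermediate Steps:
H(P) = (-34 + P)*(-16 + P)
u(s) = -7*s**2
b = 2077 (b = (10081 - 7*(-46)**2) + (544 + 108**2 - 50*108) = (10081 - 7*2116) + (544 + 11664 - 5400) = (10081 - 14812) + 6808 = -4731 + 6808 = 2077)
v = 11730
v - b = 11730 - 1*2077 = 11730 - 2077 = 9653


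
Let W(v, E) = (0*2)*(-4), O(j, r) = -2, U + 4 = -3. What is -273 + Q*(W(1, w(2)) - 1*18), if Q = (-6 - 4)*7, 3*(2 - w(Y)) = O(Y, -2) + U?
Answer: 987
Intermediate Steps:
U = -7 (U = -4 - 3 = -7)
w(Y) = 5 (w(Y) = 2 - (-2 - 7)/3 = 2 - ⅓*(-9) = 2 + 3 = 5)
W(v, E) = 0 (W(v, E) = 0*(-4) = 0)
Q = -70 (Q = -10*7 = -70)
-273 + Q*(W(1, w(2)) - 1*18) = -273 - 70*(0 - 1*18) = -273 - 70*(0 - 18) = -273 - 70*(-18) = -273 + 1260 = 987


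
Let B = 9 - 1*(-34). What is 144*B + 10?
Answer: 6202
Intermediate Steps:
B = 43 (B = 9 + 34 = 43)
144*B + 10 = 144*43 + 10 = 6192 + 10 = 6202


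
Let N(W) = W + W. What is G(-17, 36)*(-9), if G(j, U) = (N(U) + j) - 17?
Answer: -342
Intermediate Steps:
N(W) = 2*W
G(j, U) = -17 + j + 2*U (G(j, U) = (2*U + j) - 17 = (j + 2*U) - 17 = -17 + j + 2*U)
G(-17, 36)*(-9) = (-17 - 17 + 2*36)*(-9) = (-17 - 17 + 72)*(-9) = 38*(-9) = -342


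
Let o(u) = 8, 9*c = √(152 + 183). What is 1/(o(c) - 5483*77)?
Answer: -1/422183 ≈ -2.3686e-6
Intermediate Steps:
c = √335/9 (c = √(152 + 183)/9 = √335/9 ≈ 2.0337)
1/(o(c) - 5483*77) = 1/(8 - 5483*77) = 1/(8 - 422191) = 1/(-422183) = -1/422183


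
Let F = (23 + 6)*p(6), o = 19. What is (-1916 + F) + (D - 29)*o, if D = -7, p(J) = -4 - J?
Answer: -2890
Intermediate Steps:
F = -290 (F = (23 + 6)*(-4 - 1*6) = 29*(-4 - 6) = 29*(-10) = -290)
(-1916 + F) + (D - 29)*o = (-1916 - 290) + (-7 - 29)*19 = -2206 - 36*19 = -2206 - 684 = -2890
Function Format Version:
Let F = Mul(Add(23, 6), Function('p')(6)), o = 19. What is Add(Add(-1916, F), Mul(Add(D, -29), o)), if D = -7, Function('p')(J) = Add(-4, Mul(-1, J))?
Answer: -2890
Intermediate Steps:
F = -290 (F = Mul(Add(23, 6), Add(-4, Mul(-1, 6))) = Mul(29, Add(-4, -6)) = Mul(29, -10) = -290)
Add(Add(-1916, F), Mul(Add(D, -29), o)) = Add(Add(-1916, -290), Mul(Add(-7, -29), 19)) = Add(-2206, Mul(-36, 19)) = Add(-2206, -684) = -2890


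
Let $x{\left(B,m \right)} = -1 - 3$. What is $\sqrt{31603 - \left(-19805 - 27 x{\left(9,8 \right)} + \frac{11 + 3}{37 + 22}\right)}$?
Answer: $\frac{\sqrt{178574474}}{59} \approx 226.49$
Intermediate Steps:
$x{\left(B,m \right)} = -4$
$\sqrt{31603 - \left(-19805 - 27 x{\left(9,8 \right)} + \frac{11 + 3}{37 + 22}\right)} = \sqrt{31603 - \left(-19805 + 108 + \frac{11 + 3}{37 + 22}\right)} = \sqrt{31603 + \left(19805 - \left(\frac{14}{59} + 108\right)\right)} = \sqrt{31603 + \left(19805 - \frac{6386}{59}\right)} = \sqrt{31603 + \frac{1162109}{59}} = \sqrt{\frac{3026686}{59}} = \frac{\sqrt{178574474}}{59}$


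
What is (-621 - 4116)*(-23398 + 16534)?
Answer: 32514768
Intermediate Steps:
(-621 - 4116)*(-23398 + 16534) = -4737*(-6864) = 32514768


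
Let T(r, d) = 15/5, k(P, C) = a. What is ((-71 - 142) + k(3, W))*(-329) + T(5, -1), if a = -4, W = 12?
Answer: 71396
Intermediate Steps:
k(P, C) = -4
T(r, d) = 3 (T(r, d) = 15*(⅕) = 3)
((-71 - 142) + k(3, W))*(-329) + T(5, -1) = ((-71 - 142) - 4)*(-329) + 3 = (-213 - 4)*(-329) + 3 = -217*(-329) + 3 = 71393 + 3 = 71396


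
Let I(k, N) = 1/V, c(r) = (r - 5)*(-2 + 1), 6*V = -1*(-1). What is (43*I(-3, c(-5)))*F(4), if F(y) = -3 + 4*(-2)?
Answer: -2838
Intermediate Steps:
V = ⅙ (V = (-1*(-1))/6 = (⅙)*1 = ⅙ ≈ 0.16667)
c(r) = 5 - r (c(r) = (-5 + r)*(-1) = 5 - r)
I(k, N) = 6 (I(k, N) = 1/(⅙) = 6)
F(y) = -11 (F(y) = -3 - 8 = -11)
(43*I(-3, c(-5)))*F(4) = (43*6)*(-11) = 258*(-11) = -2838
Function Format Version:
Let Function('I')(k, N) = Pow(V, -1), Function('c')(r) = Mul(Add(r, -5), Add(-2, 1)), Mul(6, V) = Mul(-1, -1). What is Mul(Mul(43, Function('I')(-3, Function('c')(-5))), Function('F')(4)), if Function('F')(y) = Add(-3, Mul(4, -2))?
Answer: -2838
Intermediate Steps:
V = Rational(1, 6) (V = Mul(Rational(1, 6), Mul(-1, -1)) = Mul(Rational(1, 6), 1) = Rational(1, 6) ≈ 0.16667)
Function('c')(r) = Add(5, Mul(-1, r)) (Function('c')(r) = Mul(Add(-5, r), -1) = Add(5, Mul(-1, r)))
Function('I')(k, N) = 6 (Function('I')(k, N) = Pow(Rational(1, 6), -1) = 6)
Function('F')(y) = -11 (Function('F')(y) = Add(-3, -8) = -11)
Mul(Mul(43, Function('I')(-3, Function('c')(-5))), Function('F')(4)) = Mul(Mul(43, 6), -11) = Mul(258, -11) = -2838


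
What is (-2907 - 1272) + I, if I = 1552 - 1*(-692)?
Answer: -1935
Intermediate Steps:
I = 2244 (I = 1552 + 692 = 2244)
(-2907 - 1272) + I = (-2907 - 1272) + 2244 = -4179 + 2244 = -1935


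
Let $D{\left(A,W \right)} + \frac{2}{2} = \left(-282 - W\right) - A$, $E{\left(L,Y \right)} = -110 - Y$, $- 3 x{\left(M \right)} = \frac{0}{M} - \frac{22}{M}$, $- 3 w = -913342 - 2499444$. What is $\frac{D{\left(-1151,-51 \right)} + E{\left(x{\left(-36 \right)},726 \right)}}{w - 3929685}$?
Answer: $- \frac{249}{8376269} \approx -2.9727 \cdot 10^{-5}$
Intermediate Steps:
$w = \frac{3412786}{3}$ ($w = - \frac{-913342 - 2499444}{3} = \left(- \frac{1}{3}\right) \left(-3412786\right) = \frac{3412786}{3} \approx 1.1376 \cdot 10^{6}$)
$x{\left(M \right)} = \frac{22}{3 M}$ ($x{\left(M \right)} = - \frac{\frac{0}{M} - \frac{22}{M}}{3} = - \frac{0 - \frac{22}{M}}{3} = - \frac{\left(-22\right) \frac{1}{M}}{3} = \frac{22}{3 M}$)
$D{\left(A,W \right)} = -283 - A - W$ ($D{\left(A,W \right)} = -1 - \left(282 + A + W\right) = -283 - A - W$)
$\frac{D{\left(-1151,-51 \right)} + E{\left(x{\left(-36 \right)},726 \right)}}{w - 3929685} = \frac{\left(-283 - -1151 - -51\right) - 836}{\frac{3412786}{3} - 3929685} = \frac{\left(-283 + 1151 + 51\right) - 836}{- \frac{8376269}{3}} = \left(919 - 836\right) \left(- \frac{3}{8376269}\right) = 83 \left(- \frac{3}{8376269}\right) = - \frac{249}{8376269}$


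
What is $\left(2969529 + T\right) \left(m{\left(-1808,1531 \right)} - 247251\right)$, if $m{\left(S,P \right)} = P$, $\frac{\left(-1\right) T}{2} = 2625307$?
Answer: $560508206200$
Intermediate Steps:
$T = -5250614$ ($T = \left(-2\right) 2625307 = -5250614$)
$\left(2969529 + T\right) \left(m{\left(-1808,1531 \right)} - 247251\right) = \left(2969529 - 5250614\right) \left(1531 - 247251\right) = \left(-2281085\right) \left(-245720\right) = 560508206200$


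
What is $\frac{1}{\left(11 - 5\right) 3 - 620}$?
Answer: $- \frac{1}{602} \approx -0.0016611$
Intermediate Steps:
$\frac{1}{\left(11 - 5\right) 3 - 620} = \frac{1}{6 \cdot 3 - 620} = \frac{1}{18 - 620} = \frac{1}{-602} = - \frac{1}{602}$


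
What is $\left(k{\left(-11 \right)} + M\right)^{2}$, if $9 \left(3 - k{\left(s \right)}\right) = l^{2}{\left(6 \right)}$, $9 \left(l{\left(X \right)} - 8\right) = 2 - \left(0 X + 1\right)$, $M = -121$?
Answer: $\frac{8345005201}{531441} \approx 15703.0$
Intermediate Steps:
$l{\left(X \right)} = \frac{73}{9}$ ($l{\left(X \right)} = 8 + \frac{2 - \left(0 X + 1\right)}{9} = 8 + \frac{2 - \left(0 + 1\right)}{9} = 8 + \frac{2 - 1}{9} = 8 + \frac{1}{9} \cdot 1 = 8 + \frac{1}{9} = \frac{73}{9}$)
$k{\left(s \right)} = - \frac{3142}{729}$ ($k{\left(s \right)} = 3 - \frac{\left(\frac{73}{9}\right)^{2}}{9} = 3 - \frac{5329}{729} = - \frac{3142}{729}$)
$\left(k{\left(-11 \right)} + M\right)^{2} = \left(- \frac{3142}{729} - 121\right)^{2} = \left(- \frac{91351}{729}\right)^{2} = \frac{8345005201}{531441}$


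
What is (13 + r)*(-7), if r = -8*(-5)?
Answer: -371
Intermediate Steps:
r = 40
(13 + r)*(-7) = (13 + 40)*(-7) = 53*(-7) = -371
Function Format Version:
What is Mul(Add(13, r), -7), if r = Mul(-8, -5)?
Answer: -371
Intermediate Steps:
r = 40
Mul(Add(13, r), -7) = Mul(Add(13, 40), -7) = Mul(53, -7) = -371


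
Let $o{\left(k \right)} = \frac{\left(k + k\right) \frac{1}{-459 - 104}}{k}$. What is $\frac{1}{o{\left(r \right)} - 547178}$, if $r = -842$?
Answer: $- \frac{563}{308061216} \approx -1.8276 \cdot 10^{-6}$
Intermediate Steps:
$o{\left(k \right)} = - \frac{2}{563}$ ($o{\left(k \right)} = \frac{2 k \frac{1}{-563}}{k} = \frac{2 k \left(- \frac{1}{563}\right)}{k} = \frac{\left(- \frac{2}{563}\right) k}{k} = - \frac{2}{563}$)
$\frac{1}{o{\left(r \right)} - 547178} = \frac{1}{- \frac{2}{563} - 547178} = \frac{1}{- \frac{308061216}{563}} = - \frac{563}{308061216}$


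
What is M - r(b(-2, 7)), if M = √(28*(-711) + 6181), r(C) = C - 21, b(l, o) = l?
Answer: 23 + I*√13727 ≈ 23.0 + 117.16*I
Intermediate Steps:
r(C) = -21 + C
M = I*√13727 (M = √(-19908 + 6181) = √(-13727) = I*√13727 ≈ 117.16*I)
M - r(b(-2, 7)) = I*√13727 - (-21 - 2) = I*√13727 - 1*(-23) = I*√13727 + 23 = 23 + I*√13727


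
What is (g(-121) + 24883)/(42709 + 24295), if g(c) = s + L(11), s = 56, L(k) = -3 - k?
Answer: 24925/67004 ≈ 0.37199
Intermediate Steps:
g(c) = 42 (g(c) = 56 + (-3 - 1*11) = 56 + (-3 - 11) = 56 - 14 = 42)
(g(-121) + 24883)/(42709 + 24295) = (42 + 24883)/(42709 + 24295) = 24925/67004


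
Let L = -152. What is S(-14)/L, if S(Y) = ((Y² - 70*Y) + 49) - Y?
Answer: -1239/152 ≈ -8.1513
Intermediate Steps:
S(Y) = 49 + Y² - 71*Y (S(Y) = (49 + Y² - 70*Y) - Y = 49 + Y² - 71*Y)
S(-14)/L = (49 + (-14)² - 71*(-14))/(-152) = (49 + 196 + 994)*(-1/152) = 1239*(-1/152) = -1239/152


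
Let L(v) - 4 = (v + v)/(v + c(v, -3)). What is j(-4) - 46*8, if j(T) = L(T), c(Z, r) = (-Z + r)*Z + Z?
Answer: -1090/3 ≈ -363.33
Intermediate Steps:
c(Z, r) = Z + Z*(r - Z) (c(Z, r) = (r - Z)*Z + Z = Z*(r - Z) + Z = Z + Z*(r - Z))
L(v) = 4 + 2*v/(v + v*(-2 - v)) (L(v) = 4 + (v + v)/(v + v*(1 - 3 - v)) = 4 + (2*v)/(v + v*(-2 - v)) = 4 + 2*v/(v + v*(-2 - v)))
j(T) = 2*(1 + 2*T)/(1 + T)
j(-4) - 46*8 = 2*(1 + 2*(-4))/(1 - 4) - 46*8 = 2*(1 - 8)/(-3) - 368 = 2*(-1/3)*(-7) - 368 = 14/3 - 368 = -1090/3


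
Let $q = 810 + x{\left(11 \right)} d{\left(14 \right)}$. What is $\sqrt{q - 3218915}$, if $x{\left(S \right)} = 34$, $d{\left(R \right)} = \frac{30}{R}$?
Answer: $\frac{5 i \sqrt{6307343}}{7} \approx 1793.9 i$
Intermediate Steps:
$q = \frac{6180}{7}$ ($q = 810 + 34 \cdot \frac{30}{14} = 810 + 34 \cdot 30 \cdot \frac{1}{14} = 810 + 34 \cdot \frac{15}{7} = 810 + \frac{510}{7} = \frac{6180}{7} \approx 882.86$)
$\sqrt{q - 3218915} = \sqrt{\frac{6180}{7} - 3218915} = \sqrt{- \frac{22526225}{7}} = \frac{5 i \sqrt{6307343}}{7}$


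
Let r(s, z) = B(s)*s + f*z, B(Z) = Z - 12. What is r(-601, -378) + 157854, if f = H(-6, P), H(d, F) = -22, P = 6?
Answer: 534583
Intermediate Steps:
B(Z) = -12 + Z
f = -22
r(s, z) = -22*z + s*(-12 + s) (r(s, z) = (-12 + s)*s - 22*z = s*(-12 + s) - 22*z = -22*z + s*(-12 + s))
r(-601, -378) + 157854 = (-22*(-378) - 601*(-12 - 601)) + 157854 = (8316 - 601*(-613)) + 157854 = (8316 + 368413) + 157854 = 376729 + 157854 = 534583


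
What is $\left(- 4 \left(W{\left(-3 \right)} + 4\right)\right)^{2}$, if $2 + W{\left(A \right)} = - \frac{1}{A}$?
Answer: $\frac{784}{9} \approx 87.111$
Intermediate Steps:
$W{\left(A \right)} = -2 - \frac{1}{A}$
$\left(- 4 \left(W{\left(-3 \right)} + 4\right)\right)^{2} = \left(- 4 \left(\left(-2 - \frac{1}{-3}\right) + 4\right)\right)^{2} = \left(- 4 \left(\left(-2 - - \frac{1}{3}\right) + 4\right)\right)^{2} = \left(- 4 \left(\left(-2 + \frac{1}{3}\right) + 4\right)\right)^{2} = \left(- 4 \left(- \frac{5}{3} + 4\right)\right)^{2} = \left(\left(-4\right) \frac{7}{3}\right)^{2} = \left(- \frac{28}{3}\right)^{2} = \frac{784}{9}$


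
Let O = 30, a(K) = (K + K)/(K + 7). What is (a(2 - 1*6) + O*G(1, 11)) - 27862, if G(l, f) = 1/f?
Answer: -919444/33 ≈ -27862.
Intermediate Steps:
a(K) = 2*K/(7 + K) (a(K) = (2*K)/(7 + K) = 2*K/(7 + K))
(a(2 - 1*6) + O*G(1, 11)) - 27862 = (2*(2 - 1*6)/(7 + (2 - 1*6)) + 30/11) - 27862 = (2*(2 - 6)/(7 + (2 - 6)) + 30*(1/11)) - 27862 = (2*(-4)/(7 - 4) + 30/11) - 27862 = (2*(-4)/3 + 30/11) - 27862 = (2*(-4)*(⅓) + 30/11) - 27862 = (-8/3 + 30/11) - 27862 = 2/33 - 27862 = -919444/33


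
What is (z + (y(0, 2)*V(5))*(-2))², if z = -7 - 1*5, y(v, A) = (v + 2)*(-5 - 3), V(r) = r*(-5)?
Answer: 659344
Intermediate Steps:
V(r) = -5*r
y(v, A) = -16 - 8*v (y(v, A) = (2 + v)*(-8) = -16 - 8*v)
z = -12 (z = -7 - 5 = -12)
(z + (y(0, 2)*V(5))*(-2))² = (-12 + ((-16 - 8*0)*(-5*5))*(-2))² = (-12 + ((-16 + 0)*(-25))*(-2))² = (-12 - 16*(-25)*(-2))² = (-12 + 400*(-2))² = (-12 - 800)² = (-812)² = 659344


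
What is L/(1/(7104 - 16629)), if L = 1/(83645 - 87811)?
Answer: 9525/4166 ≈ 2.2864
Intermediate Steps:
L = -1/4166 (L = 1/(-4166) = -1/4166 ≈ -0.00024004)
L/(1/(7104 - 16629)) = -1/(4166*(1/(7104 - 16629))) = -1/(4166*(1/(-9525))) = -1/(4166*(-1/9525)) = -1/4166*(-9525) = 9525/4166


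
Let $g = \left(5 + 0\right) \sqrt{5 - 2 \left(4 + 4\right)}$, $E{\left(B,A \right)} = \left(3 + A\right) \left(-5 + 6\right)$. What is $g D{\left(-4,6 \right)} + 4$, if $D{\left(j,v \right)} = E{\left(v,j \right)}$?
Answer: $4 - 5 i \sqrt{11} \approx 4.0 - 16.583 i$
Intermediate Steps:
$E{\left(B,A \right)} = 3 + A$ ($E{\left(B,A \right)} = \left(3 + A\right) 1 = 3 + A$)
$g = 5 i \sqrt{11}$ ($g = 5 \sqrt{5 - 16} = 5 \sqrt{-11} = 5 i \sqrt{11} \approx 16.583 i$)
$D{\left(j,v \right)} = 3 + j$
$g D{\left(-4,6 \right)} + 4 = 5 i \sqrt{11} \left(3 - 4\right) + 4 = 5 i \sqrt{11} \left(-1\right) + 4 = - 5 i \sqrt{11} + 4 = 4 - 5 i \sqrt{11}$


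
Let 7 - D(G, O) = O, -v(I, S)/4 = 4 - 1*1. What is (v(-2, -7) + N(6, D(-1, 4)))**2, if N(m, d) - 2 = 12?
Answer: 4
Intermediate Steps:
v(I, S) = -12 (v(I, S) = -4*(4 - 1*1) = -4*(4 - 1) = -4*3 = -12)
D(G, O) = 7 - O
N(m, d) = 14 (N(m, d) = 2 + 12 = 14)
(v(-2, -7) + N(6, D(-1, 4)))**2 = (-12 + 14)**2 = 2**2 = 4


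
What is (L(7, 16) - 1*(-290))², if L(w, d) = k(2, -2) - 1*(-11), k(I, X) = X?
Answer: 89401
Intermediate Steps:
L(w, d) = 9 (L(w, d) = -2 - 1*(-11) = -2 + 11 = 9)
(L(7, 16) - 1*(-290))² = (9 - 1*(-290))² = (9 + 290)² = 299² = 89401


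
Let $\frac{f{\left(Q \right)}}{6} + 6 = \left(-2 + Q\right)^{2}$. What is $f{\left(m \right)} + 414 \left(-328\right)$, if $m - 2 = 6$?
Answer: $-135612$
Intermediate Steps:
$m = 8$ ($m = 2 + 6 = 8$)
$f{\left(Q \right)} = -36 + 6 \left(-2 + Q\right)^{2}$
$f{\left(m \right)} + 414 \left(-328\right) = \left(-36 + 6 \left(-2 + 8\right)^{2}\right) + 414 \left(-328\right) = \left(-36 + 6 \cdot 6^{2}\right) - 135792 = \left(-36 + 6 \cdot 36\right) - 135792 = \left(-36 + 216\right) - 135792 = 180 - 135792 = -135612$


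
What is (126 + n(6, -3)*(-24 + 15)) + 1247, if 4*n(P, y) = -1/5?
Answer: 27469/20 ≈ 1373.4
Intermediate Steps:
n(P, y) = -1/20 (n(P, y) = (-1/5)/4 = (-1*⅕)/4 = (¼)*(-⅕) = -1/20)
(126 + n(6, -3)*(-24 + 15)) + 1247 = (126 - (-24 + 15)/20) + 1247 = (126 - 1/20*(-9)) + 1247 = (126 + 9/20) + 1247 = 2529/20 + 1247 = 27469/20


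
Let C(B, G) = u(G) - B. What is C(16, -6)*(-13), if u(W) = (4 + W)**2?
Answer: 156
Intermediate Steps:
C(B, G) = (4 + G)**2 - B
C(16, -6)*(-13) = ((4 - 6)**2 - 1*16)*(-13) = ((-2)**2 - 16)*(-13) = (4 - 16)*(-13) = -12*(-13) = 156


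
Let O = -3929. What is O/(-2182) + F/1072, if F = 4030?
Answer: 3251337/584776 ≈ 5.5600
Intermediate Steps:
O/(-2182) + F/1072 = -3929/(-2182) + 4030/1072 = -3929*(-1/2182) + 4030*(1/1072) = 3929/2182 + 2015/536 = 3251337/584776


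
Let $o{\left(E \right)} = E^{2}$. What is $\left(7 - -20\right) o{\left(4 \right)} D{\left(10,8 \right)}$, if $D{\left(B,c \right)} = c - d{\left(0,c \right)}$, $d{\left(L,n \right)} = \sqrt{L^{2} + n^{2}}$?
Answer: $0$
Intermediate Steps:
$D{\left(B,c \right)} = c - \sqrt{c^{2}}$ ($D{\left(B,c \right)} = c - \sqrt{0^{2} + c^{2}} = c - \sqrt{0 + c^{2}} = c - \sqrt{c^{2}}$)
$\left(7 - -20\right) o{\left(4 \right)} D{\left(10,8 \right)} = \left(7 - -20\right) 4^{2} \left(8 - \sqrt{8^{2}}\right) = \left(7 + 20\right) 16 \left(8 - \sqrt{64}\right) = 27 \cdot 16 \left(8 - 8\right) = 432 \left(8 - 8\right) = 432 \cdot 0 = 0$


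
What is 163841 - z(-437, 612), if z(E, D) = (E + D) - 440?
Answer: 164106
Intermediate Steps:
z(E, D) = -440 + D + E (z(E, D) = (D + E) - 440 = -440 + D + E)
163841 - z(-437, 612) = 163841 - (-440 + 612 - 437) = 163841 - 1*(-265) = 163841 + 265 = 164106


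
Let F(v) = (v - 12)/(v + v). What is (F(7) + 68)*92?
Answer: 43562/7 ≈ 6223.1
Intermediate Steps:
F(v) = (-12 + v)/(2*v) (F(v) = (-12 + v)/((2*v)) = (-12 + v)*(1/(2*v)) = (-12 + v)/(2*v))
(F(7) + 68)*92 = ((½)*(-12 + 7)/7 + 68)*92 = ((½)*(⅐)*(-5) + 68)*92 = (-5/14 + 68)*92 = (947/14)*92 = 43562/7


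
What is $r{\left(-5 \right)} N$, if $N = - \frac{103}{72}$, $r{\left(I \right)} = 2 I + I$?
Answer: $\frac{515}{24} \approx 21.458$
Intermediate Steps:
$r{\left(I \right)} = 3 I$
$N = - \frac{103}{72}$ ($N = \left(-103\right) \frac{1}{72} = - \frac{103}{72} \approx -1.4306$)
$r{\left(-5 \right)} N = 3 \left(-5\right) \left(- \frac{103}{72}\right) = \left(-15\right) \left(- \frac{103}{72}\right) = \frac{515}{24}$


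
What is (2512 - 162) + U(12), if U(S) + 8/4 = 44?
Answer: 2392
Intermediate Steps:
U(S) = 42 (U(S) = -2 + 44 = 42)
(2512 - 162) + U(12) = (2512 - 162) + 42 = 2350 + 42 = 2392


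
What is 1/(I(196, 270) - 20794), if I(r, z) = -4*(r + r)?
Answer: -1/22362 ≈ -4.4719e-5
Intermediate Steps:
I(r, z) = -8*r
1/(I(196, 270) - 20794) = 1/(-8*196 - 20794) = 1/(-1568 - 20794) = 1/(-22362) = -1/22362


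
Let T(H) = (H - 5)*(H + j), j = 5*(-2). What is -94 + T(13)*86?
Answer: 1970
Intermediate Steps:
j = -10
T(H) = (-10 + H)*(-5 + H) (T(H) = (H - 5)*(H - 10) = (-5 + H)*(-10 + H) = (-10 + H)*(-5 + H))
-94 + T(13)*86 = -94 + (50 + 13² - 15*13)*86 = -94 + (50 + 169 - 195)*86 = -94 + 24*86 = -94 + 2064 = 1970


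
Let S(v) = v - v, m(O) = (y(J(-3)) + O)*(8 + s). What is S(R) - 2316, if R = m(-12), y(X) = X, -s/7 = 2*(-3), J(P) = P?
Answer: -2316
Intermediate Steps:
s = 42 (s = -14*(-3) = -7*(-6) = 42)
m(O) = -150 + 50*O (m(O) = (-3 + O)*(8 + 42) = (-3 + O)*50 = -150 + 50*O)
R = -750 (R = -150 + 50*(-12) = -150 - 600 = -750)
S(v) = 0
S(R) - 2316 = 0 - 2316 = -2316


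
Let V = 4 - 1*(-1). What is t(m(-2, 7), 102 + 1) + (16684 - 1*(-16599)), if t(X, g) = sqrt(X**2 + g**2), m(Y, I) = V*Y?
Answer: 33283 + sqrt(10709) ≈ 33387.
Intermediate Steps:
V = 5 (V = 4 + 1 = 5)
m(Y, I) = 5*Y
t(m(-2, 7), 102 + 1) + (16684 - 1*(-16599)) = sqrt((5*(-2))**2 + (102 + 1)**2) + (16684 - 1*(-16599)) = sqrt((-10)**2 + 103**2) + (16684 + 16599) = sqrt(100 + 10609) + 33283 = sqrt(10709) + 33283 = 33283 + sqrt(10709)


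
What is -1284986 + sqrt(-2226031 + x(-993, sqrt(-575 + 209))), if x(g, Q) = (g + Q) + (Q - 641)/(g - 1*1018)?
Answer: -1284986 + sqrt(-9006353236853 + 4042110*I*sqrt(366))/2011 ≈ -1.285e+6 + 1492.3*I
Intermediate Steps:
x(g, Q) = Q + g + (-641 + Q)/(-1018 + g) (x(g, Q) = (Q + g) + (-641 + Q)/(g - 1018) = (Q + g) + (-641 + Q)/(-1018 + g) = Q + g + (-641 + Q)/(-1018 + g))
-1284986 + sqrt(-2226031 + x(-993, sqrt(-575 + 209))) = -1284986 + sqrt(-2226031 + (-641 + (-993)**2 - 1018*(-993) - 1017*sqrt(-575 + 209) + sqrt(-575 + 209)*(-993))/(-1018 - 993)) = -1284986 + sqrt(-2226031 + (-641 + 986049 + 1010874 - 1017*I*sqrt(366) + sqrt(-366)*(-993))/(-2011)) = -1284986 + sqrt(-2226031 - (-641 + 986049 + 1010874 - 1017*I*sqrt(366) + (I*sqrt(366))*(-993))/2011) = -1284986 + sqrt(-2226031 - (-641 + 986049 + 1010874 - 1017*I*sqrt(366) - 993*I*sqrt(366))/2011) = -1284986 + sqrt(-2226031 - (1996282 - 2010*I*sqrt(366))/2011) = -1284986 + sqrt(-2226031 + (-1996282/2011 + 2010*I*sqrt(366)/2011)) = -1284986 + sqrt(-4478544623/2011 + 2010*I*sqrt(366)/2011)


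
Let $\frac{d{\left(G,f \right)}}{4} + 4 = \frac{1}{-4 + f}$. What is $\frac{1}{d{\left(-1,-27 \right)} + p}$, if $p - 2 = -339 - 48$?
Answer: $- \frac{31}{12435} \approx -0.002493$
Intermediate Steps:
$p = -385$ ($p = 2 - 387 = -385$)
$d{\left(G,f \right)} = -16 + \frac{4}{-4 + f}$
$\frac{1}{d{\left(-1,-27 \right)} + p} = \frac{1}{\frac{4 \left(17 - -108\right)}{-4 - 27} - 385} = \frac{1}{\frac{4 \left(17 + 108\right)}{-31} - 385} = \frac{1}{4 \left(- \frac{1}{31}\right) 125 - 385} = \frac{1}{- \frac{500}{31} - 385} = \frac{1}{- \frac{12435}{31}} = - \frac{31}{12435}$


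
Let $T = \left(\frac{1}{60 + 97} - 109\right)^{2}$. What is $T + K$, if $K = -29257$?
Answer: $- \frac{428335249}{24649} \approx -17377.0$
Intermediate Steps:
$T = \frac{292820544}{24649}$ ($T = \left(\frac{1}{157} - 109\right)^{2} = \left(- \frac{17112}{157}\right)^{2} = \frac{292820544}{24649} \approx 11880.0$)
$T + K = \frac{292820544}{24649} - 29257 = - \frac{428335249}{24649}$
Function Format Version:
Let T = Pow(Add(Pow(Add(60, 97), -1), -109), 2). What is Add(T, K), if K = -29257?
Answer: Rational(-428335249, 24649) ≈ -17377.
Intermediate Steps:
T = Rational(292820544, 24649) (T = Pow(Add(Pow(157, -1), -109), 2) = Pow(Add(Rational(1, 157), -109), 2) = Pow(Rational(-17112, 157), 2) = Rational(292820544, 24649) ≈ 11880.)
Add(T, K) = Add(Rational(292820544, 24649), -29257) = Rational(-428335249, 24649)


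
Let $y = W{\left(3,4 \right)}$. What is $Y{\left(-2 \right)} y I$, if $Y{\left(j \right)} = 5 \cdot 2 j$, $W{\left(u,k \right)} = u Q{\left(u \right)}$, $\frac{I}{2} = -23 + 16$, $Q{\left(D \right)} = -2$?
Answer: $-1680$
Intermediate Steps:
$I = -14$ ($I = 2 \left(-23 + 16\right) = 2 \left(-7\right) = -14$)
$W{\left(u,k \right)} = - 2 u$ ($W{\left(u,k \right)} = u \left(-2\right) = - 2 u$)
$Y{\left(j \right)} = 10 j$
$y = -6$ ($y = \left(-2\right) 3 = -6$)
$Y{\left(-2 \right)} y I = 10 \left(-2\right) \left(-6\right) \left(-14\right) = \left(-20\right) \left(-6\right) \left(-14\right) = 120 \left(-14\right) = -1680$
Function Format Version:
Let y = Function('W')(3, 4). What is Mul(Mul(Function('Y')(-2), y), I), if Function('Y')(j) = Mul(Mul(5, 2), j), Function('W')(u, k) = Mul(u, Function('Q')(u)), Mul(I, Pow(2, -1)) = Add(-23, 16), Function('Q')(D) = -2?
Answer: -1680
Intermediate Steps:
I = -14 (I = Mul(2, Add(-23, 16)) = Mul(2, -7) = -14)
Function('W')(u, k) = Mul(-2, u) (Function('W')(u, k) = Mul(u, -2) = Mul(-2, u))
Function('Y')(j) = Mul(10, j)
y = -6 (y = Mul(-2, 3) = -6)
Mul(Mul(Function('Y')(-2), y), I) = Mul(Mul(Mul(10, -2), -6), -14) = Mul(Mul(-20, -6), -14) = Mul(120, -14) = -1680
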